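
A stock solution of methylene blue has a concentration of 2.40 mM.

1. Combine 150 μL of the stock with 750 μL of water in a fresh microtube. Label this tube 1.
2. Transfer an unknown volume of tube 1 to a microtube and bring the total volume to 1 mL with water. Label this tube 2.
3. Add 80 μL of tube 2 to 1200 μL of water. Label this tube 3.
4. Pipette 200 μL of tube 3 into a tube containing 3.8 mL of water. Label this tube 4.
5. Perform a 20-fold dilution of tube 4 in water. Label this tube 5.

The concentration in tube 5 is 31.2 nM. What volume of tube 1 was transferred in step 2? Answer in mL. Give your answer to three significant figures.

0.499 mL

Step 1: 150 μL + 750 μL = 900 μL total → factor 900/150 = 6
Step 2: v brought to 1 mL → factor = 1 mL/v
Step 3: 80 μL + 1200 μL = 1280 μL total → factor 1280/80 = 16
Step 4: 200 μL + 3.8 mL = 4000 μL total → factor 4000/200 = 20
Step 5: 20-fold → factor 20
Product of known-step factors = 38400
Overall factor = 2.40 mM / (31.2 nM) = 76923
Step-2 factor = 76923 / 38400 = 2.0032
v = 1 mL / 2.0032 = 0.499 mL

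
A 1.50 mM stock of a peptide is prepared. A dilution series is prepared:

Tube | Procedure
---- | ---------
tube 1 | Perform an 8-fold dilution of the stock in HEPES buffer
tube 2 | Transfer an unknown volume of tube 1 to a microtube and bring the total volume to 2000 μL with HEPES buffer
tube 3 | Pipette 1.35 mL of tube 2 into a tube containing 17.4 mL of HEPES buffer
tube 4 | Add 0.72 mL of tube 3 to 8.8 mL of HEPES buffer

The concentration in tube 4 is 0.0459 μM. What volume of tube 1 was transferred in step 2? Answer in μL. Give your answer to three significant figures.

89.9 μL

Step 1: 8-fold → factor 8
Step 2: v brought to 2000 μL → factor = 2000 μL/v
Step 3: 1.35 mL + 17.4 mL = 18.75 mL total → factor 18.75/1.35 = 13.889
Step 4: 0.72 mL + 8.8 mL = 9.52 mL total → factor 9.52/0.72 = 13.222
Product of known-step factors = 1469.1
Overall factor = 1.50 mM / (0.0459 μM) = 32680
Step-2 factor = 32680 / 1469.1 = 22.244
v = 2000 μL / 22.244 = 89.9 μL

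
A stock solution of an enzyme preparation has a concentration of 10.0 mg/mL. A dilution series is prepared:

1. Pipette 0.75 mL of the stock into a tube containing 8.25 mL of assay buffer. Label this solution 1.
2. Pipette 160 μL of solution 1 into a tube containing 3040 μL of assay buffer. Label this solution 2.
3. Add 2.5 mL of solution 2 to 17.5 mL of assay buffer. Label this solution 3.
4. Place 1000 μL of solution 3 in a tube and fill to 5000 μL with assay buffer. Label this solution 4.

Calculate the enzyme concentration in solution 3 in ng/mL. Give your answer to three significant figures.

5.21 × 10^3 ng/mL

Step 1: 0.75 mL + 8.25 mL = 9 mL total → factor 9/0.75 = 12
Step 2: 160 μL + 3040 μL = 3200 μL total → factor 3200/160 = 20
Step 3: 2.5 mL + 17.5 mL = 20 mL total → factor 20/2.5 = 8
Dilution factor through solution 3 = 12 × 20 × 8 = 1920
[solution 3] = 10.0 mg/mL / 1920 = 0.005208 mg/mL = 5.21 × 10^3 ng/mL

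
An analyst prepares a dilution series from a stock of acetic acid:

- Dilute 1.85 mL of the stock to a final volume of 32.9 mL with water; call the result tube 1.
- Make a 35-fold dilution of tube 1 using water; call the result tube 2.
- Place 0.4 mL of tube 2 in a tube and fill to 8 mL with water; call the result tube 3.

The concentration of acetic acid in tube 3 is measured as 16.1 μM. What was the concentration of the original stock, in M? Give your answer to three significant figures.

Step 1: 1.85 mL brought to 32.9 mL → factor 32.9/1.85 = 17.784
Step 2: 35-fold → factor 35
Step 3: 0.4 mL brought to 8 mL → factor 8/0.4 = 20
Overall dilution factor = 17.784 × 35 × 20 = 12449
Stock = 16.1 μM × 12449 = 2.004 × 10^5 μM = 0.200 M

0.200 M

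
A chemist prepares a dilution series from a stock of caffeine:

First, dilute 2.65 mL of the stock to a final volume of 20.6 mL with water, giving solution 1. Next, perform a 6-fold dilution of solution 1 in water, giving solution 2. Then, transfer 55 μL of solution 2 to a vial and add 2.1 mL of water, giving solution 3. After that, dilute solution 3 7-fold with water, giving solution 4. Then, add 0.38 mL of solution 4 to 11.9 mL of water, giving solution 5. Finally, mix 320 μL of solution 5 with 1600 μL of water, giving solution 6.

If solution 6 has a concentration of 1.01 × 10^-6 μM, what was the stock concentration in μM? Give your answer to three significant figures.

Step 1: 2.65 mL brought to 20.6 mL → factor 20.6/2.65 = 7.7736
Step 2: 6-fold → factor 6
Step 3: 55 μL + 2.1 mL = 2155 μL total → factor 2155/55 = 39.182
Step 4: 7-fold → factor 7
Step 5: 0.38 mL + 11.9 mL = 12.28 mL total → factor 12.28/0.38 = 32.316
Step 6: 320 μL + 1600 μL = 1920 μL total → factor 1920/320 = 6
Overall dilution factor = 7.7736 × 6 × 39.182 × 7 × 32.316 × 6 = 2.4804 × 10^6
Stock = 1.01 × 10^-6 μM × 2.4804 × 10^6 = 2.51 μM

2.51 μM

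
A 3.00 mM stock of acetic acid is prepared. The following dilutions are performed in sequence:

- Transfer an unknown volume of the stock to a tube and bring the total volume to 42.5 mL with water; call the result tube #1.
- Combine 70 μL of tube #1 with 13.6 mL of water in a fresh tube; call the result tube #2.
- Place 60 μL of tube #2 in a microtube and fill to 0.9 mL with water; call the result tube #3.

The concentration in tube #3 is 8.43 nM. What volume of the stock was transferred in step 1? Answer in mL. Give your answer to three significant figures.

Step 1: v brought to 42.5 mL → factor = 42.5 mL/v
Step 2: 70 μL + 13.6 mL = 13670 μL total → factor 13670/70 = 195.29
Step 3: 60 μL brought to 0.9 mL → factor 900/60 = 15
Product of known-step factors = 2929.3
Overall factor = 3.00 mM / (8.43 nM) = 3.5587 × 10^5
Step-1 factor = 3.5587 × 10^5 / 2929.3 = 121.49
v = 42.5 mL / 121.49 = 0.350 mL

0.350 mL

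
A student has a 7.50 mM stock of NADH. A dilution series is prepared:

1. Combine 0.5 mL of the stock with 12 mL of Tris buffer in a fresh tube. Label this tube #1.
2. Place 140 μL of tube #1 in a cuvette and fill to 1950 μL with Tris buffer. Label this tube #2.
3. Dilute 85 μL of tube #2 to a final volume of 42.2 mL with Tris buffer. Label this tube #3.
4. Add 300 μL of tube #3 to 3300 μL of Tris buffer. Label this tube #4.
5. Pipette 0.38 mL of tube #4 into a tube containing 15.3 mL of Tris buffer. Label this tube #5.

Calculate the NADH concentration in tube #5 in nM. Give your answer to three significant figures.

0.0876 nM

Step 1: 0.5 mL + 12 mL = 12.5 mL total → factor 12.5/0.5 = 25
Step 2: 140 μL brought to 1950 μL → factor 1950/140 = 13.929
Step 3: 85 μL brought to 42.2 mL → factor 42200/85 = 496.47
Step 4: 300 μL + 3300 μL = 3600 μL total → factor 3600/300 = 12
Step 5: 0.38 mL + 15.3 mL = 15.68 mL total → factor 15.68/0.38 = 41.263
Dilution factor through tube #5 = 25 × 13.929 × 496.47 × 12 × 41.263 = 8.5602 × 10^7
[tube #5] = 7.50 mM / 8.5602 × 10^7 = 8.761 × 10^-8 mM = 0.0876 nM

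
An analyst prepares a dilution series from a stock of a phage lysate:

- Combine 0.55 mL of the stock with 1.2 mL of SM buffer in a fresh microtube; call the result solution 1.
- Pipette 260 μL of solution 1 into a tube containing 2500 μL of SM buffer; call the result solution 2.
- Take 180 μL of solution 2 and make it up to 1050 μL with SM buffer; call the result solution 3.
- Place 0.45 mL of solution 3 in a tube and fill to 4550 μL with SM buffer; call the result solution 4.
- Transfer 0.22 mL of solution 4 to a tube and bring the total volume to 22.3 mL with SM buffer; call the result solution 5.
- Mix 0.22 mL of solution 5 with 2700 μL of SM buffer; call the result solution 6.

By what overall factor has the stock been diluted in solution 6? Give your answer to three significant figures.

Step 1: 0.55 mL + 1.2 mL = 1.75 mL total → factor 1.75/0.55 = 3.1818
Step 2: 260 μL + 2500 μL = 2760 μL total → factor 2760/260 = 10.615
Step 3: 180 μL brought to 1050 μL → factor 1050/180 = 5.8333
Step 4: 0.45 mL brought to 4550 μL → factor 4.55/0.45 = 10.111
Step 5: 0.22 mL brought to 22.3 mL → factor 22.3/0.22 = 101.36
Step 6: 0.22 mL + 2700 μL = 2.92 mL total → factor 2.92/0.22 = 13.273
Overall dilution factor = 3.1818 × 10.615 × 5.8333 × 10.111 × 101.36 × 13.273 = 2.6802 × 10^6

2.68 × 10^6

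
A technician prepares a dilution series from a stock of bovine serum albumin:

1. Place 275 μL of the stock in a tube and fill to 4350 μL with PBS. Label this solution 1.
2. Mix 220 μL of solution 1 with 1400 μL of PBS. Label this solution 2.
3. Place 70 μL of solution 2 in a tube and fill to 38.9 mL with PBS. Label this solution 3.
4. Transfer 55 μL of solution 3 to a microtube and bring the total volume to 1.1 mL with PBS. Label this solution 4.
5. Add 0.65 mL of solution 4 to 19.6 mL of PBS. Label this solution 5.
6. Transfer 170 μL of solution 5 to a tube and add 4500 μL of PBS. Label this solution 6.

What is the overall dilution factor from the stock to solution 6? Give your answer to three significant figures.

Step 1: 275 μL brought to 4350 μL → factor 4350/275 = 15.818
Step 2: 220 μL + 1400 μL = 1620 μL total → factor 1620/220 = 7.3636
Step 3: 70 μL brought to 38.9 mL → factor 38900/70 = 555.71
Step 4: 55 μL brought to 1.1 mL → factor 1100/55 = 20
Step 5: 0.65 mL + 19.6 mL = 20.25 mL total → factor 20.25/0.65 = 31.154
Step 6: 170 μL + 4500 μL = 4670 μL total → factor 4670/170 = 27.471
Overall dilution factor = 15.818 × 7.3636 × 555.71 × 20 × 31.154 × 27.471 = 1.1079 × 10^9

1.11 × 10^9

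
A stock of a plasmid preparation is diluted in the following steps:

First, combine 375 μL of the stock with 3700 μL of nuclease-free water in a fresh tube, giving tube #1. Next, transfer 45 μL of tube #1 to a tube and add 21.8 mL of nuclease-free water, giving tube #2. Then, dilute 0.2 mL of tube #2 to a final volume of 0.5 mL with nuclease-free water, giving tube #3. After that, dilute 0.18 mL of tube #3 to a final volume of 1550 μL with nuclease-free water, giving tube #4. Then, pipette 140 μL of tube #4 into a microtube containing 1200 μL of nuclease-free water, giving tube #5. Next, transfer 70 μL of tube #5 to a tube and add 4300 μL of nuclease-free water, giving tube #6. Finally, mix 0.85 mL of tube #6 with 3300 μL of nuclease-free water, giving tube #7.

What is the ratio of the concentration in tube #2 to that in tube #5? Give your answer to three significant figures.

Step 1: 375 μL + 3700 μL = 4075 μL total → factor 4075/375 = 10.867
Step 2: 45 μL + 21.8 mL = 21845 μL total → factor 21845/45 = 485.44
Step 3: 0.2 mL brought to 0.5 mL → factor 0.5/0.2 = 2.5
Step 4: 0.18 mL brought to 1550 μL → factor 1.55/0.18 = 8.6111
Step 5: 140 μL + 1200 μL = 1340 μL total → factor 1340/140 = 9.5714
Dilution factor to tube #2 = 5275.2; to tube #5 = 1.087 × 10^6
[tube #2]/[tube #5] = (factor to tube #5)/(factor to tube #2) = 1.087 × 10^6/5275.2 = 206

206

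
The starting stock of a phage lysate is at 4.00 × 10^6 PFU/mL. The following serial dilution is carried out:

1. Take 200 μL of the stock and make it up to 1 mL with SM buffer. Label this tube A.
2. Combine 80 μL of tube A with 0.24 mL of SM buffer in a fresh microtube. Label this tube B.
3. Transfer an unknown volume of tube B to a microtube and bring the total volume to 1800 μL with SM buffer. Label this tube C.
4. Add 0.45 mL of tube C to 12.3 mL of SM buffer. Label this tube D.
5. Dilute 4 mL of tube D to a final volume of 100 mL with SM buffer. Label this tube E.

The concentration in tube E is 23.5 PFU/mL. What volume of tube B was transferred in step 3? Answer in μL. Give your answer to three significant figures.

150 μL

Step 1: 200 μL brought to 1 mL → factor 1000/200 = 5
Step 2: 80 μL + 0.24 mL = 320 μL total → factor 320/80 = 4
Step 3: v brought to 1800 μL → factor = 1800 μL/v
Step 4: 0.45 mL + 12.3 mL = 12.75 mL total → factor 12.75/0.45 = 28.333
Step 5: 4 mL brought to 100 mL → factor 100/4 = 25
Product of known-step factors = 14167
Overall factor = 4.00 × 10^6 PFU/mL / (23.5 PFU/mL) = 1.7021 × 10^5
Step-3 factor = 1.7021 × 10^5 / 14167 = 12.015
v = 1800 μL / 12.015 = 150 μL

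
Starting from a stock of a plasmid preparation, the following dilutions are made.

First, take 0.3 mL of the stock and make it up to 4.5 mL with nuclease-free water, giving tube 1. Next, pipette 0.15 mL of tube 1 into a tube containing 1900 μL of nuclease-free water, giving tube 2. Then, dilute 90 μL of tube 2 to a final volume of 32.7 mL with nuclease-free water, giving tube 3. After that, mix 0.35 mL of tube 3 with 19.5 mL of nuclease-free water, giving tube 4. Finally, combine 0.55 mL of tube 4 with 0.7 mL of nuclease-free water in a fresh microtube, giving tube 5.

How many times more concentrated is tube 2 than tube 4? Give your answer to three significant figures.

Step 1: 0.3 mL brought to 4.5 mL → factor 4.5/0.3 = 15
Step 2: 0.15 mL + 1900 μL = 2.05 mL total → factor 2.05/0.15 = 13.667
Step 3: 90 μL brought to 32.7 mL → factor 32700/90 = 363.33
Step 4: 0.35 mL + 19.5 mL = 19.85 mL total → factor 19.85/0.35 = 56.714
Dilution factor to tube 2 = 205; to tube 4 = 4.2243 × 10^6
[tube 2]/[tube 4] = (factor to tube 4)/(factor to tube 2) = 4.2243 × 10^6/205 = 2.06 × 10^4

2.06 × 10^4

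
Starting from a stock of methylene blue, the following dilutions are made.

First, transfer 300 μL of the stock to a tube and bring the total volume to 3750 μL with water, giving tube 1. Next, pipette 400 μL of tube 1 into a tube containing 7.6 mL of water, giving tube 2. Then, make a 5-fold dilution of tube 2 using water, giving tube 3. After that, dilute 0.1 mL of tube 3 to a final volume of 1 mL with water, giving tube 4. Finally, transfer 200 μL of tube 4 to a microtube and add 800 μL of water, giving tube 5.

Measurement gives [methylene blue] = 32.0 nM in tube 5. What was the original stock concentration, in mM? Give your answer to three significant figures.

2.00 mM

Step 1: 300 μL brought to 3750 μL → factor 3750/300 = 12.5
Step 2: 400 μL + 7.6 mL = 8000 μL total → factor 8000/400 = 20
Step 3: 5-fold → factor 5
Step 4: 0.1 mL brought to 1 mL → factor 1/0.1 = 10
Step 5: 200 μL + 800 μL = 1000 μL total → factor 1000/200 = 5
Overall dilution factor = 12.5 × 20 × 5 × 10 × 5 = 62500
Stock = 32.0 nM × 62500 = 2.000 × 10^6 nM = 2.00 mM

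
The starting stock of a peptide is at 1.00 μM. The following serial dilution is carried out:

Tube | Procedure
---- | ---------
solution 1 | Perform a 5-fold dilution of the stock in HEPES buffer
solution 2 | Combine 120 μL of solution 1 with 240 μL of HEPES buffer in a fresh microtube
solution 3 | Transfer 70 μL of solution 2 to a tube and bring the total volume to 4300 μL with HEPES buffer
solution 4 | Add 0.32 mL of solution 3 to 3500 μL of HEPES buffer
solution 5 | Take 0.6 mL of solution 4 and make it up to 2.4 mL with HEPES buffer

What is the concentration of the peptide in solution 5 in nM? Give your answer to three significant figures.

Step 1: 5-fold → factor 5
Step 2: 120 μL + 240 μL = 360 μL total → factor 360/120 = 3
Step 3: 70 μL brought to 4300 μL → factor 4300/70 = 61.429
Step 4: 0.32 mL + 3500 μL = 3.82 mL total → factor 3.82/0.32 = 11.938
Step 5: 0.6 mL brought to 2.4 mL → factor 2.4/0.6 = 4
Overall dilution factor = 5 × 3 × 61.429 × 11.938 × 4 = 43998
Final = 1.00 μM / 43998 = 2.273 × 10^-5 μM = 0.0227 nM

0.0227 nM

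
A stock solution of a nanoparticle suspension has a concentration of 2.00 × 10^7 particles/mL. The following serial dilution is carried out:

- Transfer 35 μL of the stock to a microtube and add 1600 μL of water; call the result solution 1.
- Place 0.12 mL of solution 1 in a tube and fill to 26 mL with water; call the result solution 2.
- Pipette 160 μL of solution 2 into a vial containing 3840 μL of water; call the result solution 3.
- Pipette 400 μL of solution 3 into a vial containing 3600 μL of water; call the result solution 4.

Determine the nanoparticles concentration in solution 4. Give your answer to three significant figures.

Step 1: 35 μL + 1600 μL = 1635 μL total → factor 1635/35 = 46.714
Step 2: 0.12 mL brought to 26 mL → factor 26/0.12 = 216.67
Step 3: 160 μL + 3840 μL = 4000 μL total → factor 4000/160 = 25
Step 4: 400 μL + 3600 μL = 4000 μL total → factor 4000/400 = 10
Overall dilution factor = 46.714 × 216.67 × 25 × 10 = 2.5304 × 10^6
Final = 2.00 × 10^7 particles/mL / 2.5304 × 10^6 = 7.90 particles/mL

7.90 particles/mL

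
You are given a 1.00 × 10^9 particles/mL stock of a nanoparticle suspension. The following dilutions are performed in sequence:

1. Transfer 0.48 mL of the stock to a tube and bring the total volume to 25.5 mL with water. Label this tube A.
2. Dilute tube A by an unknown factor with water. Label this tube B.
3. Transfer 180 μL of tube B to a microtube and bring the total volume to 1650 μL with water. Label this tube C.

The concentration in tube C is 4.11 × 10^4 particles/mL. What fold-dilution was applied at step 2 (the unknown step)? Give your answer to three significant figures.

Step 1: 0.48 mL brought to 25.5 mL → factor 25.5/0.48 = 53.125
Step 2: unknown factor x
Step 3: 180 μL brought to 1650 μL → factor 1650/180 = 9.1667
Product of known-step factors = 486.98
Overall factor = 1.00 × 10^9 particles/mL / (4.11 × 10^4 particles/mL) = 24331
x = 24331 / 486.98 = 50.0

50.0-fold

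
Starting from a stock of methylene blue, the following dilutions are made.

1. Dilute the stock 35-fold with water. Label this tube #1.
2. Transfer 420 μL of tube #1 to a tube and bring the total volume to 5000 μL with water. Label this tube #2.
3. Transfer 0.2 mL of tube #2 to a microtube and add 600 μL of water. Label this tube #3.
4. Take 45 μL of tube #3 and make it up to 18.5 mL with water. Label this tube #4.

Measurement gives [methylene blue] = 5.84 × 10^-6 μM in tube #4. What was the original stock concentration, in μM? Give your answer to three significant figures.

Step 1: 35-fold → factor 35
Step 2: 420 μL brought to 5000 μL → factor 5000/420 = 11.905
Step 3: 0.2 mL + 600 μL = 0.8 mL total → factor 0.8/0.2 = 4
Step 4: 45 μL brought to 18.5 mL → factor 18500/45 = 411.11
Overall dilution factor = 35 × 11.905 × 4 × 411.11 = 6.8519 × 10^5
Stock = 5.84 × 10^-6 μM × 6.8519 × 10^5 = 4.00 μM

4.00 μM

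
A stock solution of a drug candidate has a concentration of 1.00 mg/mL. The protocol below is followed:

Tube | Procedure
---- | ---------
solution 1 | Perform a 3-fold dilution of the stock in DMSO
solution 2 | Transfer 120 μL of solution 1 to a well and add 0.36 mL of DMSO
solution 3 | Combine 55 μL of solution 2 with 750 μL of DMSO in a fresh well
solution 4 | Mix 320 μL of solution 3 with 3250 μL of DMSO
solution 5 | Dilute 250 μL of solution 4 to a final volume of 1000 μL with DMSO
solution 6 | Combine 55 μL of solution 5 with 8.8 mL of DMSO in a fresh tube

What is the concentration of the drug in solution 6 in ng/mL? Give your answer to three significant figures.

Step 1: 3-fold → factor 3
Step 2: 120 μL + 0.36 mL = 480 μL total → factor 480/120 = 4
Step 3: 55 μL + 750 μL = 805 μL total → factor 805/55 = 14.636
Step 4: 320 μL + 3250 μL = 3570 μL total → factor 3570/320 = 11.156
Step 5: 250 μL brought to 1000 μL → factor 1000/250 = 4
Step 6: 55 μL + 8.8 mL = 8855 μL total → factor 8855/55 = 161
Overall dilution factor = 3 × 4 × 14.636 × 11.156 × 4 × 161 = 1.2619 × 10^6
Final = 1.00 mg/mL / 1.2619 × 10^6 = 7.925 × 10^-7 mg/mL = 0.792 ng/mL

0.792 ng/mL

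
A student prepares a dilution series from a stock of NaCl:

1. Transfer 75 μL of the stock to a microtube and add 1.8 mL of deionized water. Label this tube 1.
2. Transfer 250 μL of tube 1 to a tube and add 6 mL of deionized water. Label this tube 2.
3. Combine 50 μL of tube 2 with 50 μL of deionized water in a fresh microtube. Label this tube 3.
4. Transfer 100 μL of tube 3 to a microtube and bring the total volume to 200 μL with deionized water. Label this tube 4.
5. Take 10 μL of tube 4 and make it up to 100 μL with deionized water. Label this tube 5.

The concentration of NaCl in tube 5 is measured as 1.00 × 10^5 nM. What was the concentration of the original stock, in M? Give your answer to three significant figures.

Step 1: 75 μL + 1.8 mL = 1875 μL total → factor 1875/75 = 25
Step 2: 250 μL + 6 mL = 6250 μL total → factor 6250/250 = 25
Step 3: 50 μL + 50 μL = 100 μL total → factor 100/50 = 2
Step 4: 100 μL brought to 200 μL → factor 200/100 = 2
Step 5: 10 μL brought to 100 μL → factor 100/10 = 10
Overall dilution factor = 25 × 25 × 2 × 2 × 10 = 25000
Stock = 1.00 × 10^5 nM × 25000 = 2.500 × 10^9 nM = 2.50 M

2.50 M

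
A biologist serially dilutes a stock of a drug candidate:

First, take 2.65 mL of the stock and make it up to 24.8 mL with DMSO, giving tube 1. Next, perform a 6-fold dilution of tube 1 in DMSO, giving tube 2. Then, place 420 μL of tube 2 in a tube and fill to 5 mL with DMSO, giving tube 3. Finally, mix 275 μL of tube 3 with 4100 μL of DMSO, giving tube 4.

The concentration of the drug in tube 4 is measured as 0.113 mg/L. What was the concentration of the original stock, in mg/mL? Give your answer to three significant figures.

1.20 mg/mL

Step 1: 2.65 mL brought to 24.8 mL → factor 24.8/2.65 = 9.3585
Step 2: 6-fold → factor 6
Step 3: 420 μL brought to 5 mL → factor 5000/420 = 11.905
Step 4: 275 μL + 4100 μL = 4375 μL total → factor 4375/275 = 15.909
Overall dilution factor = 9.3585 × 6 × 11.905 × 15.909 = 10635
Stock = 0.113 mg/L × 10635 = 1202 mg/L = 1.20 mg/mL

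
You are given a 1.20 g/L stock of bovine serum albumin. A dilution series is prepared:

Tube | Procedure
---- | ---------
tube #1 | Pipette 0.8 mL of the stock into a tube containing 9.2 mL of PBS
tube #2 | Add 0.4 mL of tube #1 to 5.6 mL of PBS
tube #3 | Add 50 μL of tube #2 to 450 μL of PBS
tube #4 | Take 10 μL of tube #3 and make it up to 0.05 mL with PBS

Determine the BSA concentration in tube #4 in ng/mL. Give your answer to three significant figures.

128 ng/mL

Step 1: 0.8 mL + 9.2 mL = 10 mL total → factor 10/0.8 = 12.5
Step 2: 0.4 mL + 5.6 mL = 6 mL total → factor 6/0.4 = 15
Step 3: 50 μL + 450 μL = 500 μL total → factor 500/50 = 10
Step 4: 10 μL brought to 0.05 mL → factor 50/10 = 5
Overall dilution factor = 12.5 × 15 × 10 × 5 = 9375
Final = 1.20 g/L / 9375 = 0.0001280 g/L = 128 ng/mL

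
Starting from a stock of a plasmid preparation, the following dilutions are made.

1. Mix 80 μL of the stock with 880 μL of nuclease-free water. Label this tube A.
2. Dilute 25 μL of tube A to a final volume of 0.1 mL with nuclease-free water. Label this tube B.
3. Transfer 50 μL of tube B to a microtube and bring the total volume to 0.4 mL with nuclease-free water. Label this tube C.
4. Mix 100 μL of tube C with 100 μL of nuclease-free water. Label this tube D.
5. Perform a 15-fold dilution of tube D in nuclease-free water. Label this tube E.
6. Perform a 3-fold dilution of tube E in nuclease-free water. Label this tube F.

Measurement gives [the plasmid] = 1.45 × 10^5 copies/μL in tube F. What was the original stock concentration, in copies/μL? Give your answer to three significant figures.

Step 1: 80 μL + 880 μL = 960 μL total → factor 960/80 = 12
Step 2: 25 μL brought to 0.1 mL → factor 100/25 = 4
Step 3: 50 μL brought to 0.4 mL → factor 400/50 = 8
Step 4: 100 μL + 100 μL = 200 μL total → factor 200/100 = 2
Step 5: 15-fold → factor 15
Step 6: 3-fold → factor 3
Overall dilution factor = 12 × 4 × 8 × 2 × 15 × 3 = 34560
Stock = 1.45 × 10^5 copies/μL × 34560 = 5.01 × 10^9 copies/μL

5.01 × 10^9 copies/μL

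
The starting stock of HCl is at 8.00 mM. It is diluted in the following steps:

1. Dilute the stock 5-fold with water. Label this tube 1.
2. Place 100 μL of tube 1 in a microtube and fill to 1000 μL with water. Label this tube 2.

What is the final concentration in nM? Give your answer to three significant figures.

1.60 × 10^5 nM

Step 1: 5-fold → factor 5
Step 2: 100 μL brought to 1000 μL → factor 1000/100 = 10
Overall dilution factor = 5 × 10 = 50
Final = 8.00 mM / 50 = 0.1600 mM = 1.60 × 10^5 nM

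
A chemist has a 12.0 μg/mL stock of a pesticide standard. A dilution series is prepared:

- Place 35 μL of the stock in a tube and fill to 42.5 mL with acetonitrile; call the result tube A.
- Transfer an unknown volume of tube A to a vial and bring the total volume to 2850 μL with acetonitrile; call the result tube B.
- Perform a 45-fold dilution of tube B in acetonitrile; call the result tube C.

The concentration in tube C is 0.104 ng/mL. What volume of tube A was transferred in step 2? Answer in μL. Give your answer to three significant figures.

1.35 × 10^3 μL

Step 1: 35 μL brought to 42.5 mL → factor 42500/35 = 1214.3
Step 2: v brought to 2850 μL → factor = 2850 μL/v
Step 3: 45-fold → factor 45
Product of known-step factors = 54643
Overall factor = 12.0 μg/mL / (0.104 ng/mL) = 1.1538 × 10^5
Step-2 factor = 1.1538 × 10^5 / 54643 = 2.1116
v = 2850 μL / 2.1116 = 1.35 × 10^3 μL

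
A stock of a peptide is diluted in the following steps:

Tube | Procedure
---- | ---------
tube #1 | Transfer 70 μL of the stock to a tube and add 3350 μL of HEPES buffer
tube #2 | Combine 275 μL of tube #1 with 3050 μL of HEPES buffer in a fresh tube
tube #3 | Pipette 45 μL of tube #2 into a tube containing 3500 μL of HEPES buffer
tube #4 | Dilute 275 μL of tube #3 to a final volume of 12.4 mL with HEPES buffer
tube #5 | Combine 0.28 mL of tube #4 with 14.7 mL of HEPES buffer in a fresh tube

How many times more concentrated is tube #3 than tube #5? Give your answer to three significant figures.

2.41 × 10^3

Step 1: 70 μL + 3350 μL = 3420 μL total → factor 3420/70 = 48.857
Step 2: 275 μL + 3050 μL = 3325 μL total → factor 3325/275 = 12.091
Step 3: 45 μL + 3500 μL = 3545 μL total → factor 3545/45 = 78.778
Step 4: 275 μL brought to 12.4 mL → factor 12400/275 = 45.091
Step 5: 0.28 mL + 14.7 mL = 14.98 mL total → factor 14.98/0.28 = 53.5
Dilution factor to tube #3 = 46536; to tube #5 = 1.1226 × 10^8
[tube #3]/[tube #5] = (factor to tube #5)/(factor to tube #3) = 1.1226 × 10^8/46536 = 2.41 × 10^3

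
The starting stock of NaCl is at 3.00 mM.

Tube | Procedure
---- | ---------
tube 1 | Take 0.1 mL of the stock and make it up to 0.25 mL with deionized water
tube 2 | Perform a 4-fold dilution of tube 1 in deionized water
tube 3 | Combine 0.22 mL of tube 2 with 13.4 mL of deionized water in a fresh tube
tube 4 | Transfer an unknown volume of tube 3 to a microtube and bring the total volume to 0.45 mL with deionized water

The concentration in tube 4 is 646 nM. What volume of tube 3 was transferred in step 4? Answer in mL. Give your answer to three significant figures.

Step 1: 0.1 mL brought to 0.25 mL → factor 0.25/0.1 = 2.5
Step 2: 4-fold → factor 4
Step 3: 0.22 mL + 13.4 mL = 13.62 mL total → factor 13.62/0.22 = 61.909
Step 4: v brought to 0.45 mL → factor = 0.45 mL/v
Product of known-step factors = 619.09
Overall factor = 3.00 mM / (646 nM) = 4644
Step-4 factor = 4644 / 619.09 = 7.5013
v = 0.45 mL / 7.5013 = 0.0600 mL

0.0600 mL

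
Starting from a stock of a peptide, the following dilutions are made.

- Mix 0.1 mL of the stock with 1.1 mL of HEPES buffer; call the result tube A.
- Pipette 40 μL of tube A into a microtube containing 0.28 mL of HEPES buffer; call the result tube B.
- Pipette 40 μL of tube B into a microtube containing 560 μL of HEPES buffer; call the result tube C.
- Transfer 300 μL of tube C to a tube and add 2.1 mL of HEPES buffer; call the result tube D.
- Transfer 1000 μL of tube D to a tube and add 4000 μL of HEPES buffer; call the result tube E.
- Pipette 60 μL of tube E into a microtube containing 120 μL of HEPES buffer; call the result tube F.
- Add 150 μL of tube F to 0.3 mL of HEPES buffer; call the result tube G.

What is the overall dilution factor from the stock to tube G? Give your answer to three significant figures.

5.18 × 10^5

Step 1: 0.1 mL + 1.1 mL = 1.2 mL total → factor 1.2/0.1 = 12
Step 2: 40 μL + 0.28 mL = 320 μL total → factor 320/40 = 8
Step 3: 40 μL + 560 μL = 600 μL total → factor 600/40 = 15
Step 4: 300 μL + 2.1 mL = 2400 μL total → factor 2400/300 = 8
Step 5: 1000 μL + 4000 μL = 5000 μL total → factor 5000/1000 = 5
Step 6: 60 μL + 120 μL = 180 μL total → factor 180/60 = 3
Step 7: 150 μL + 0.3 mL = 450 μL total → factor 450/150 = 3
Overall dilution factor = 12 × 8 × 15 × 8 × 5 × 3 × 3 = 5.184 × 10^5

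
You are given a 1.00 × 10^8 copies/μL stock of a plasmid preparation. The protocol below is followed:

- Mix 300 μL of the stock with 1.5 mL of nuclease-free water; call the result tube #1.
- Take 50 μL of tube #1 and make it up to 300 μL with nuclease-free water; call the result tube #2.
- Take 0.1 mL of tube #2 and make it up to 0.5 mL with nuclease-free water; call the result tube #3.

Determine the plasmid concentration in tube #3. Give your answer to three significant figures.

5.56 × 10^5 copies/μL

Step 1: 300 μL + 1.5 mL = 1800 μL total → factor 1800/300 = 6
Step 2: 50 μL brought to 300 μL → factor 300/50 = 6
Step 3: 0.1 mL brought to 0.5 mL → factor 0.5/0.1 = 5
Overall dilution factor = 6 × 6 × 5 = 180
Final = 1.00 × 10^8 copies/μL / 180 = 5.56 × 10^5 copies/μL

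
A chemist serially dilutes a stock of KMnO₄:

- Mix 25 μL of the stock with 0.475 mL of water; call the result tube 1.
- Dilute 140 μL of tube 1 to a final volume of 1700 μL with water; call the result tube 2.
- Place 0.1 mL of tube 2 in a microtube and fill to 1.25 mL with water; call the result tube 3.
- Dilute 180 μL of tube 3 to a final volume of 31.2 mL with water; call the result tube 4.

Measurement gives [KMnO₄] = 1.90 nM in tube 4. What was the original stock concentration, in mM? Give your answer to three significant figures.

Step 1: 25 μL + 0.475 mL = 500 μL total → factor 500/25 = 20
Step 2: 140 μL brought to 1700 μL → factor 1700/140 = 12.143
Step 3: 0.1 mL brought to 1.25 mL → factor 1.25/0.1 = 12.5
Step 4: 180 μL brought to 31.2 mL → factor 31200/180 = 173.33
Overall dilution factor = 20 × 12.143 × 12.5 × 173.33 = 5.2619 × 10^5
Stock = 1.90 nM × 5.2619 × 10^5 = 9.998 × 10^5 nM = 1.00 mM

1.00 mM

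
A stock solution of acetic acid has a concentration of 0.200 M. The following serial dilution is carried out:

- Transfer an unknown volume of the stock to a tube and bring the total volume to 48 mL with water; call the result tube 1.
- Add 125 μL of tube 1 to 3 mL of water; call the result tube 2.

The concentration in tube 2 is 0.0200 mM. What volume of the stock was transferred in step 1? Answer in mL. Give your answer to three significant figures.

Step 1: v brought to 48 mL → factor = 48 mL/v
Step 2: 125 μL + 3 mL = 3125 μL total → factor 3125/125 = 25
Product of known-step factors = 25
Overall factor = 0.200 M / (0.0200 mM) = 10000
Step-1 factor = 10000 / 25 = 400
v = 48 mL / 400 = 0.120 mL

0.120 mL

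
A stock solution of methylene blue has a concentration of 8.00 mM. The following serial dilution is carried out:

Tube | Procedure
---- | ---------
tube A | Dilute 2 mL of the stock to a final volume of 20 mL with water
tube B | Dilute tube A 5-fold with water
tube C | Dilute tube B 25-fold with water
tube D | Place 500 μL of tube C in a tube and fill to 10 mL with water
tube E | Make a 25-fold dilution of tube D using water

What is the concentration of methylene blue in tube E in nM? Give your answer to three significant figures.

12.8 nM

Step 1: 2 mL brought to 20 mL → factor 20/2 = 10
Step 2: 5-fold → factor 5
Step 3: 25-fold → factor 25
Step 4: 500 μL brought to 10 mL → factor 10000/500 = 20
Step 5: 25-fold → factor 25
Overall dilution factor = 10 × 5 × 25 × 20 × 25 = 6.25 × 10^5
Final = 8.00 mM / 6.25 × 10^5 = 1.280 × 10^-5 mM = 12.8 nM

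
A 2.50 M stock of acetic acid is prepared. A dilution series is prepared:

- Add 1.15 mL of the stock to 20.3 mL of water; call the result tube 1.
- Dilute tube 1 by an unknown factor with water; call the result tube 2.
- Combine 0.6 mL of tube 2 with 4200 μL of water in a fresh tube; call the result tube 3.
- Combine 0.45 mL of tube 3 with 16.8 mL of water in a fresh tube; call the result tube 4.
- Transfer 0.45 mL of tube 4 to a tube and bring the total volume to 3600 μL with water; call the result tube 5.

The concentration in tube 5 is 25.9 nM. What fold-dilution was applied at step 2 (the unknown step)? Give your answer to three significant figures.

2.11 × 10^3-fold

Step 1: 1.15 mL + 20.3 mL = 21.45 mL total → factor 21.45/1.15 = 18.652
Step 2: unknown factor x
Step 3: 0.6 mL + 4200 μL = 4.8 mL total → factor 4.8/0.6 = 8
Step 4: 0.45 mL + 16.8 mL = 17.25 mL total → factor 17.25/0.45 = 38.333
Step 5: 0.45 mL brought to 3600 μL → factor 3.6/0.45 = 8
Product of known-step factors = 45760
Overall factor = 2.50 M / (25.9 nM) = 9.6525 × 10^7
x = 9.6525 × 10^7 / 45760 = 2.11 × 10^3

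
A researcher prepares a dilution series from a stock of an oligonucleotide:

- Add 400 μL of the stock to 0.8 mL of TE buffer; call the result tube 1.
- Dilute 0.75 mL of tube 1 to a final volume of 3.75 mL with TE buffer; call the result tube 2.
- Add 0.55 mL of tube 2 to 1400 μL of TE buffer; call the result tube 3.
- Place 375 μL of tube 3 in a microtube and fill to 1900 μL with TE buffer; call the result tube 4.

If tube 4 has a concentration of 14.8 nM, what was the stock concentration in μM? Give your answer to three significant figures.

3.99 μM

Step 1: 400 μL + 0.8 mL = 1200 μL total → factor 1200/400 = 3
Step 2: 0.75 mL brought to 3.75 mL → factor 3.75/0.75 = 5
Step 3: 0.55 mL + 1400 μL = 1.95 mL total → factor 1.95/0.55 = 3.5455
Step 4: 375 μL brought to 1900 μL → factor 1900/375 = 5.0667
Overall dilution factor = 3 × 5 × 3.5455 × 5.0667 = 269.45
Stock = 14.8 nM × 269.45 = 3988 nM = 3.99 μM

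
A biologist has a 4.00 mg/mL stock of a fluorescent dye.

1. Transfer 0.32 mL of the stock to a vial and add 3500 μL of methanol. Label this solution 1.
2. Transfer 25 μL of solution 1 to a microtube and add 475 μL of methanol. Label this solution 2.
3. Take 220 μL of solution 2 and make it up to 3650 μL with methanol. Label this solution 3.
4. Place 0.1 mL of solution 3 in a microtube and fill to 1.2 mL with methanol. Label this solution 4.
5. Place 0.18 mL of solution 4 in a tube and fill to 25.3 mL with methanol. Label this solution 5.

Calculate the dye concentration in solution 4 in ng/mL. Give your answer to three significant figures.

84.2 ng/mL

Step 1: 0.32 mL + 3500 μL = 3.82 mL total → factor 3.82/0.32 = 11.938
Step 2: 25 μL + 475 μL = 500 μL total → factor 500/25 = 20
Step 3: 220 μL brought to 3650 μL → factor 3650/220 = 16.591
Step 4: 0.1 mL brought to 1.2 mL → factor 1.2/0.1 = 12
Dilution factor through solution 4 = 11.938 × 20 × 16.591 × 12 = 47533
[solution 4] = 4.00 mg/mL / 47533 = 8.415 × 10^-5 mg/mL = 84.2 ng/mL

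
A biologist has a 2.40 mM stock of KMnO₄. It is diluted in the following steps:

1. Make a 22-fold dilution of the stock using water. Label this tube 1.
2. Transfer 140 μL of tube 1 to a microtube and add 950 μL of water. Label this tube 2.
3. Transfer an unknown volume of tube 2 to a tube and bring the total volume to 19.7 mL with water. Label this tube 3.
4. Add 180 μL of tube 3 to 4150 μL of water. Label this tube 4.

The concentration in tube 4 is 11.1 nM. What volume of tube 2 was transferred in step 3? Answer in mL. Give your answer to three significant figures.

0.375 mL

Step 1: 22-fold → factor 22
Step 2: 140 μL + 950 μL = 1090 μL total → factor 1090/140 = 7.7857
Step 3: v brought to 19.7 mL → factor = 19.7 mL/v
Step 4: 180 μL + 4150 μL = 4330 μL total → factor 4330/180 = 24.056
Product of known-step factors = 4120.4
Overall factor = 2.40 mM / (11.1 nM) = 2.1622 × 10^5
Step-3 factor = 2.1622 × 10^5 / 4120.4 = 52.475
v = 19.7 mL / 52.475 = 0.375 mL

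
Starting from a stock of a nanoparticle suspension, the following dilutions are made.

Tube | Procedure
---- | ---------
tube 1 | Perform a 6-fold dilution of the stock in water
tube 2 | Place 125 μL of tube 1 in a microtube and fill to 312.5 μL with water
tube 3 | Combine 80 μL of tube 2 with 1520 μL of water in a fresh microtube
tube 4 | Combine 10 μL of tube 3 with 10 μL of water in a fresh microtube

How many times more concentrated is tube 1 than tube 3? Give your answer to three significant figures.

Step 1: 6-fold → factor 6
Step 2: 125 μL brought to 312.5 μL → factor 312.5/125 = 2.5
Step 3: 80 μL + 1520 μL = 1600 μL total → factor 1600/80 = 20
Dilution factor to tube 1 = 6; to tube 3 = 300
[tube 1]/[tube 3] = (factor to tube 3)/(factor to tube 1) = 300/6 = 50.0

50.0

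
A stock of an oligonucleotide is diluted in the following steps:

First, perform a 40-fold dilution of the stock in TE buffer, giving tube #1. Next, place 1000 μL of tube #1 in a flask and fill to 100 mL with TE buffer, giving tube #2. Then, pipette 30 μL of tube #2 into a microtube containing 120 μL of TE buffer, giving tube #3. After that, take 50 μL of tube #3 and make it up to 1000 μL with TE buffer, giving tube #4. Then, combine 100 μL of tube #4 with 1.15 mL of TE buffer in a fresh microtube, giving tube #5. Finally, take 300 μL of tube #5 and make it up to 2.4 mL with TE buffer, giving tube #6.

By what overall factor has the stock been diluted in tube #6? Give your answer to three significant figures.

4.00 × 10^7

Step 1: 40-fold → factor 40
Step 2: 1000 μL brought to 100 mL → factor 1 × 10^5/1000 = 100
Step 3: 30 μL + 120 μL = 150 μL total → factor 150/30 = 5
Step 4: 50 μL brought to 1000 μL → factor 1000/50 = 20
Step 5: 100 μL + 1.15 mL = 1250 μL total → factor 1250/100 = 12.5
Step 6: 300 μL brought to 2.4 mL → factor 2400/300 = 8
Overall dilution factor = 40 × 100 × 5 × 20 × 12.5 × 8 = 4 × 10^7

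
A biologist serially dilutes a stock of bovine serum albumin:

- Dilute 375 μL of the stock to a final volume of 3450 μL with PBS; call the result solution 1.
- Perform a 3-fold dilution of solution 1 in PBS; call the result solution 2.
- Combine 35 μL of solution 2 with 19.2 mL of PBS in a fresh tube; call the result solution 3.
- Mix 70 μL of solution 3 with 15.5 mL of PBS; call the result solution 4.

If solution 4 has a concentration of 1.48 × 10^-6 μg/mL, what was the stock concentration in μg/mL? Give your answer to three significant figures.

Step 1: 375 μL brought to 3450 μL → factor 3450/375 = 9.2
Step 2: 3-fold → factor 3
Step 3: 35 μL + 19.2 mL = 19235 μL total → factor 19235/35 = 549.57
Step 4: 70 μL + 15.5 mL = 15570 μL total → factor 15570/70 = 222.43
Overall dilution factor = 9.2 × 3 × 549.57 × 222.43 = 3.3738 × 10^6
Stock = 1.48 × 10^-6 μg/mL × 3.3738 × 10^6 = 4.99 μg/mL

4.99 μg/mL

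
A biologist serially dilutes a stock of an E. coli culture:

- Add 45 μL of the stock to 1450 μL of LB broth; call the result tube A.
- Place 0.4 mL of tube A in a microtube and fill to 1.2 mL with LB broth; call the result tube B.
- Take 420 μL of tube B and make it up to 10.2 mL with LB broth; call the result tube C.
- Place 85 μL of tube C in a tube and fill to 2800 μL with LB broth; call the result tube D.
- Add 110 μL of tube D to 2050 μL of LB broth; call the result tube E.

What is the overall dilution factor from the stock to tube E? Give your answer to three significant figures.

1.57 × 10^6

Step 1: 45 μL + 1450 μL = 1495 μL total → factor 1495/45 = 33.222
Step 2: 0.4 mL brought to 1.2 mL → factor 1.2/0.4 = 3
Step 3: 420 μL brought to 10.2 mL → factor 10200/420 = 24.286
Step 4: 85 μL brought to 2800 μL → factor 2800/85 = 32.941
Step 5: 110 μL + 2050 μL = 2160 μL total → factor 2160/110 = 19.636
Overall dilution factor = 33.222 × 3 × 24.286 × 32.941 × 19.636 = 1.5657 × 10^6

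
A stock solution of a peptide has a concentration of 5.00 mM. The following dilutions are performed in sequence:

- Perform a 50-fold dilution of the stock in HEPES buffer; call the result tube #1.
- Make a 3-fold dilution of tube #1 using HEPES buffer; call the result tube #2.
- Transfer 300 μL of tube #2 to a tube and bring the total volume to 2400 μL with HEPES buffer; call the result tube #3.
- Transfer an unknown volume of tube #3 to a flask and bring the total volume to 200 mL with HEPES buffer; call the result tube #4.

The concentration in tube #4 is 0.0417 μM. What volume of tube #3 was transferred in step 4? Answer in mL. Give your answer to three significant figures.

Step 1: 50-fold → factor 50
Step 2: 3-fold → factor 3
Step 3: 300 μL brought to 2400 μL → factor 2400/300 = 8
Step 4: v brought to 200 mL → factor = 200 mL/v
Product of known-step factors = 1200
Overall factor = 5.00 mM / (0.0417 μM) = 1.199 × 10^5
Step-4 factor = 1.199 × 10^5 / 1200 = 99.92
v = 200 mL / 99.92 = 2.00 mL

2.00 mL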